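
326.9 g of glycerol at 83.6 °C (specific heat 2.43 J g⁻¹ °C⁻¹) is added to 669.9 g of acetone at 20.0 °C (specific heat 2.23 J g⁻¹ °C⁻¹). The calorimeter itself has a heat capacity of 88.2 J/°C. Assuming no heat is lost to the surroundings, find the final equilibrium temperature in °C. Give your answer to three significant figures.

Heat lost by glycerol = heat gained by acetone + calorimeter.
(326.9)(2.43)(83.6 − T) = [(669.9)(2.23) + 88.2](T − 20.0)
794.367 (83.6 − T) = 1582.077 (T − 20.0)
66409 − 794.367 T = 1582.077 T − 31642
98051 = 2376.444 T
T = 41.26 °C

T_f = 41.3 °C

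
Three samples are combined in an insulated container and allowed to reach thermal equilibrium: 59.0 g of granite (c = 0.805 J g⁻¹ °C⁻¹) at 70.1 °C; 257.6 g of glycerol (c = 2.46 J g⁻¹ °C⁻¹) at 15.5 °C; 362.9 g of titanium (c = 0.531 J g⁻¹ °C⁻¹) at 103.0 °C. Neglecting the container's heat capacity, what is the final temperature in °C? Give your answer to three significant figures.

T_f = 37.8 °C

Σ mᵢcᵢ(T − Tᵢ) = 0  ⇒  T = Σ mᵢcᵢTᵢ / Σ mᵢcᵢ
Σ mᵢcᵢ = 59.0×0.805 + 257.6×2.46 + 362.9×0.531 = 873.8909
Σ mᵢcᵢTᵢ = 47.495×70.1 + 633.696×15.5 + 192.6999×103.0 = 33000
T = 33000 / 873.8909 = 37.76 °C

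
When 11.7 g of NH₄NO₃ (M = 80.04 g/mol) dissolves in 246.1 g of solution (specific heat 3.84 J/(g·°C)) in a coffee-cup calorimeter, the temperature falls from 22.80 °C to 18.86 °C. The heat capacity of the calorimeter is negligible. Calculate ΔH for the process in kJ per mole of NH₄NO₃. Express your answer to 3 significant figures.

|ΔT| = |18.86 − 22.80| = 3.94 °C
|q_surr| = (246.1 × 3.84) × 3.94 = 945.024 × 3.94 = 3723 J
n(NH₄NO₃) = 11.7 / 80.04 = 0.1462 mol
Temperature fell, so q_rxn = +|q_surr| = 3.723 kJ
ΔH = q_rxn / n = 25.47 kJ/mol

ΔH = 25.5 kJ/mol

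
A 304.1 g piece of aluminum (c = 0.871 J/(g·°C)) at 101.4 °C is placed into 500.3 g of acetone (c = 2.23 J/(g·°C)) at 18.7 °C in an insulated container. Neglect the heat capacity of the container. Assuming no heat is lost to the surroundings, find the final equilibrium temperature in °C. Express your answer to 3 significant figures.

Heat lost by aluminum = heat gained by acetone.
(304.1)(0.871)(101.4 − T) = (500.3)(2.23)(T − 18.7)
264.8711 (101.4 − T) = 1115.669 (T − 18.7)
26858 − 264.8711 T = 1115.669 T − 20863
47721 = 1380.5401 T
T = 34.57 °C

T_f = 34.6 °C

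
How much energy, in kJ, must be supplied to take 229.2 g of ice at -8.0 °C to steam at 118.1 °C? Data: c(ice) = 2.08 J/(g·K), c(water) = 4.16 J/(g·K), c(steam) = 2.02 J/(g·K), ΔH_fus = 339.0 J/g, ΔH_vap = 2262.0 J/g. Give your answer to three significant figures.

q = 704 kJ

q1 (heat ice -8.0→0.0 °C): 229.2 × 2.08 × 8.0 = 3814 J
q2 (melt at 0 °C): 229.2 × 339.0 = 77699 J
q3 (heat water 0.0→100.0 °C): 229.2 × 4.16 × 100.0 = 95347 J
q4 (vaporize at 100 °C): 229.2 × 2262.0 = 518450 J
q5 (heat steam 100.0→118.1 °C): 229.2 × 2.02 × 18.1 = 8380 J
Total: 3814 + 77699 + 95347 + 518450 + 8380 = 703690 J = 704 kJ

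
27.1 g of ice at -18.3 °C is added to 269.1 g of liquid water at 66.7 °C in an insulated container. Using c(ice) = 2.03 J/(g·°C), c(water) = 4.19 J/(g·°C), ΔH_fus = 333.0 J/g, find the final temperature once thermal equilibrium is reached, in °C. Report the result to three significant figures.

T_f = 52.5 °C

Heat to bring ice to 0 °C and melt it: q₁ = 27.1×2.03×18.3 + 27.1×333.0 = 10031 J
Heat the water can supply cooling to 0 °C: 269.1×4.19×66.7 = 75206.2 J > q₁, so all ice melts.
Energy balance: 269.1×4.19×(66.7 − T) = 10031 + 27.1×4.19×(T − 0)
1127.529(66.7 − T) = 10031 + 113.549 T
75206.2 − 10031 = 1241.078 T
T = 65175.2 / 1241.078 = 52.51 °C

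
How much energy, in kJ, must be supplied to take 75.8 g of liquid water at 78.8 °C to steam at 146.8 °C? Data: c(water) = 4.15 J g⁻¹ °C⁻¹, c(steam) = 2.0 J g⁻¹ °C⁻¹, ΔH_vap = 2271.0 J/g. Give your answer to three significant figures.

q = 186 kJ

q1 (heat water 78.8→100.0 °C): 75.8 × 4.15 × 21.2 = 6669 J
q2 (vaporize at 100 °C): 75.8 × 2271.0 = 172142 J
q3 (heat steam 100.0→146.8 °C): 75.8 × 2.0 × 46.8 = 7095 J
Total: 6669 + 172142 + 7095 = 185906 J = 186 kJ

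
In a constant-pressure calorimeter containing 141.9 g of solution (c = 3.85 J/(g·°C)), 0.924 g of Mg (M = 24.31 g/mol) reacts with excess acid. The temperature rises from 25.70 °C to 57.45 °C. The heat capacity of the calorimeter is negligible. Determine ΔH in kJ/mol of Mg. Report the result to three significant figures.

|ΔT| = |57.45 − 25.70| = 31.75 °C
|q_surr| = (141.9 × 3.85) × 31.75 = 546.315 × 31.75 = 17350 J
n(Mg) = 0.924 / 24.31 = 0.03801 mol
Temperature rose, so q_rxn = −|q_surr| = -17.35 kJ
ΔH = q_rxn / n = -456.46 kJ/mol

ΔH = -456 kJ/mol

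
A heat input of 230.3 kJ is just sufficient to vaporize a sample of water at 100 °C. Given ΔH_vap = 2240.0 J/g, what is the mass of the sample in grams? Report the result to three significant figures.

m = q / ΔH_vap = 230300 J / 2240.0 J/g = 103 g

m = 103 g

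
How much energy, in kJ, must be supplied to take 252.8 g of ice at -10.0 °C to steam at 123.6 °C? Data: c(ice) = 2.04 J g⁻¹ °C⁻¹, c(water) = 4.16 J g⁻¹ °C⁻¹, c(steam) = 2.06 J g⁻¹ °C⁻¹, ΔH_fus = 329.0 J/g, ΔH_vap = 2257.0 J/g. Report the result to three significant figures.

q = 776 kJ

q1 (heat ice -10.0→0.0 °C): 252.8 × 2.04 × 10.0 = 5157 J
q2 (melt at 0 °C): 252.8 × 329.0 = 83171 J
q3 (heat water 0.0→100.0 °C): 252.8 × 4.16 × 100.0 = 105165 J
q4 (vaporize at 100 °C): 252.8 × 2257.0 = 570570 J
q5 (heat steam 100.0→123.6 °C): 252.8 × 2.06 × 23.6 = 12290 J
Total: 5157 + 83171 + 105165 + 570570 + 12290 = 776353 J = 776 kJ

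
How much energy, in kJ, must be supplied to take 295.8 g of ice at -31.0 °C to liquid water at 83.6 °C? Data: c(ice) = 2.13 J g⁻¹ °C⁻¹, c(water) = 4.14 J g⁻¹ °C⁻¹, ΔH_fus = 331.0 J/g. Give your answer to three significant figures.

q = 220 kJ

q1 (heat ice -31.0→0.0 °C): 295.8 × 2.13 × 31.0 = 19532 J
q2 (melt at 0 °C): 295.8 × 331.0 = 97910 J
q3 (heat water 0.0→83.6 °C): 295.8 × 4.14 × 83.6 = 102378 J
Total: 19532 + 97910 + 102378 = 219820 J = 220 kJ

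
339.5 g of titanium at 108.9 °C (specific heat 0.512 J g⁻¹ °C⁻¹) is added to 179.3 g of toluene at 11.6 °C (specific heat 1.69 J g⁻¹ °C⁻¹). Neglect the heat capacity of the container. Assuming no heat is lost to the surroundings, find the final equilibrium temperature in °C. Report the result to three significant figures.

T_f = 47.1 °C

Heat lost by titanium = heat gained by toluene.
(339.5)(0.512)(108.9 − T) = (179.3)(1.69)(T − 11.6)
173.824 (108.9 − T) = 303.017 (T − 11.6)
18929 − 173.824 T = 303.017 T − 3515.0
22444.0 = 476.841 T
T = 47.07 °C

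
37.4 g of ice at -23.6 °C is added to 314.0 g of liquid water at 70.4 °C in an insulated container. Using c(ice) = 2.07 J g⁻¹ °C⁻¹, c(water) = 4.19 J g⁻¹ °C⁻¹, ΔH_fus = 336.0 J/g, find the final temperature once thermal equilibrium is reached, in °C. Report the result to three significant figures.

Heat to bring ice to 0 °C and melt it: q₁ = 37.4×2.07×23.6 + 37.4×336.0 = 14393 J
Heat the water can supply cooling to 0 °C: 314.0×4.19×70.4 = 92622.5 J > q₁, so all ice melts.
Energy balance: 314.0×4.19×(70.4 − T) = 14393 + 37.4×4.19×(T − 0)
1315.66(70.4 − T) = 14393 + 156.706 T
92622.5 − 14393 = 1472.366 T
T = 78229.5 / 1472.366 = 53.13 °C

T_f = 53.1 °C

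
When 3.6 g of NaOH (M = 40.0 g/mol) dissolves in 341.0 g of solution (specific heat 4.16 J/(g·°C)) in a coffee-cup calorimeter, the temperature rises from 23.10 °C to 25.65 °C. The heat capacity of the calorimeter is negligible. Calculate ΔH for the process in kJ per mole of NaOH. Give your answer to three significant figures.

ΔH = -40.2 kJ/mol

|ΔT| = |25.65 − 23.10| = 2.55 °C
|q_surr| = (341.0 × 4.16) × 2.55 = 1418.56 × 2.55 = 3617 J
n(NaOH) = 3.6 / 40.0 = 0.09000 mol
Temperature rose, so q_rxn = −|q_surr| = -3.617 kJ
ΔH = q_rxn / n = -40.19 kJ/mol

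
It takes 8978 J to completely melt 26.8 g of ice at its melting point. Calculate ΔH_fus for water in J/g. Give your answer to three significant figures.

ΔH_fus = 335 J/g

ΔH_fus = q / m = 8978 / 26.8 = 335 J/g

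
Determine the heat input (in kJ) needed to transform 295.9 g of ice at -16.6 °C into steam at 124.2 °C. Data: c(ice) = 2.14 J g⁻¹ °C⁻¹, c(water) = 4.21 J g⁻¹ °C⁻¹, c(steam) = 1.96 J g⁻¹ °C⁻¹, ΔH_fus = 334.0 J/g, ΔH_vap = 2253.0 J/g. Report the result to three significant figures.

q = 915 kJ

q1 (heat ice -16.6→0.0 °C): 295.9 × 2.14 × 16.6 = 10512 J
q2 (melt at 0 °C): 295.9 × 334.0 = 98831 J
q3 (heat water 0.0→100.0 °C): 295.9 × 4.21 × 100.0 = 124574 J
q4 (vaporize at 100 °C): 295.9 × 2253.0 = 666663 J
q5 (heat steam 100.0→124.2 °C): 295.9 × 1.96 × 24.2 = 14035 J
Total: 10512 + 98831 + 124574 + 666663 + 14035 = 914615 J = 915 kJ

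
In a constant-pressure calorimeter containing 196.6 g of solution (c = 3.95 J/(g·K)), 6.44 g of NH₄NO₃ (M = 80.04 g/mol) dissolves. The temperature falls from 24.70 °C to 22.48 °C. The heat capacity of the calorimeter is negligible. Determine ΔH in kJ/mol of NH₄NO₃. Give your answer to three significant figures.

|ΔT| = |22.48 − 24.70| = 2.22 °C
|q_surr| = (196.6 × 3.95) × 2.22 = 776.57 × 2.22 = 1724 J
n(NH₄NO₃) = 6.44 / 80.04 = 0.08046 mol
Temperature fell, so q_rxn = +|q_surr| = 1.724 kJ
ΔH = q_rxn / n = 21.43 kJ/mol

ΔH = 21.4 kJ/mol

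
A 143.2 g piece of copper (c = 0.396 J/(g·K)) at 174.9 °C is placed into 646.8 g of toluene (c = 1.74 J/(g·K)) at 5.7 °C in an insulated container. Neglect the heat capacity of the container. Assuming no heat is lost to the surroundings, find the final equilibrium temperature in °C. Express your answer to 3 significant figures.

T_f = 13.8 °C

Heat lost by copper = heat gained by toluene.
(143.2)(0.396)(174.9 − T) = (646.8)(1.74)(T − 5.7)
56.7072 (174.9 − T) = 1125.432 (T − 5.7)
9918.1 − 56.7072 T = 1125.432 T − 6415.0
16333.1 = 1182.1392 T
T = 13.82 °C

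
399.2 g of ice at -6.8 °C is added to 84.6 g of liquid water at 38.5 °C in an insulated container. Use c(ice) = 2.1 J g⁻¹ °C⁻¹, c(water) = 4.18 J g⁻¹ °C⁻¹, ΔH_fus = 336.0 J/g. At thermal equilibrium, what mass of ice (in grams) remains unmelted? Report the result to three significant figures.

Heat to warm all ice to 0 °C: 399.2×2.1×6.8 = 5700.6 J
Heat released by water cooling to 0 °C: 84.6×4.18×38.5 = 13615 J
13615 J < 5700.6 + 399.2×336.0 = 139831.8 J, so not all ice melts; final T = 0 °C.
Heat left for melting: 13615 − 5700.6 = 7914.4 J
Mass melted = 7914.4 / 336.0 = 23.55 g
Ice remaining = 399.2 − 23.55 = 375.65 g

m_ice remaining = 376 g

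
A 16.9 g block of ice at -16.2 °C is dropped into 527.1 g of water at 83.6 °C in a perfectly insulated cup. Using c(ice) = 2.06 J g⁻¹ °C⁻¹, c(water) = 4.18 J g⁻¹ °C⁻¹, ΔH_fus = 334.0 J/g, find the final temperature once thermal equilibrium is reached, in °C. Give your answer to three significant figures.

T_f = 78.3 °C

Heat to bring ice to 0 °C and melt it: q₁ = 16.9×2.06×16.2 + 16.9×334.0 = 6208.6 J
Heat the water can supply cooling to 0 °C: 527.1×4.18×83.6 = 184194 J > q₁, so all ice melts.
Energy balance: 527.1×4.18×(83.6 − T) = 6208.6 + 16.9×4.18×(T − 0)
2203.278(83.6 − T) = 6208.6 + 70.642 T
184194 − 6208.6 = 2273.920 T
T = 177985.4 / 2273.920 = 78.27 °C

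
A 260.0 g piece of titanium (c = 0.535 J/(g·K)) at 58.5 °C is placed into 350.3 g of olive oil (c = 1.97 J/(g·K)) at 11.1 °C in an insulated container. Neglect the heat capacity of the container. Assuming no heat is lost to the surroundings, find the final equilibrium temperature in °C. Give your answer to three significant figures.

T_f = 19.1 °C

Heat lost by titanium = heat gained by olive oil.
(260.0)(0.535)(58.5 − T) = (350.3)(1.97)(T − 11.1)
139.1 (58.5 − T) = 690.091 (T − 11.1)
8137.4 − 139.1 T = 690.091 T − 7660.0
15797.4 = 829.191 T
T = 19.05 °C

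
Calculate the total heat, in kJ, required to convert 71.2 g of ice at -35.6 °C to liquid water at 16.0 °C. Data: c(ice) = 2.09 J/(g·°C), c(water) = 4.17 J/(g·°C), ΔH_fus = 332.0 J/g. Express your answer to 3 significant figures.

q1 (heat ice -35.6→0.0 °C): 71.2 × 2.09 × 35.6 = 5298 J
q2 (melt at 0 °C): 71.2 × 332.0 = 23638 J
q3 (heat water 0.0→16.0 °C): 71.2 × 4.17 × 16.0 = 4750 J
Total: 5298 + 23638 + 4750 = 33686 J = 33.7 kJ

q = 33.7 kJ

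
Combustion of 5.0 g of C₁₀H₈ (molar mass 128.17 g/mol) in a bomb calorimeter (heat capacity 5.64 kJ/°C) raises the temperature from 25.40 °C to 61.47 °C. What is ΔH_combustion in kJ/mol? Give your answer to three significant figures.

ΔT = 61.47 − 25.40 = 36.07 °C
q_cal = C_cal × ΔT = 5.64 × 36.07 = 203.4348 kJ
n = 5.0 / 128.17 = 0.03901 mol
q_rxn = −q_cal = -203.4348 kJ
ΔH = -203.4348 / 0.03901 = -5214.9 kJ/mol

ΔH = -5210 kJ/mol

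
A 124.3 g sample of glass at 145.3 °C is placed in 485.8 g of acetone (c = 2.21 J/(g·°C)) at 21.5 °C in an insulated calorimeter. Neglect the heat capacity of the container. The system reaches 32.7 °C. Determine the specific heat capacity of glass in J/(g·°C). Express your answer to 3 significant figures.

q_gained = (485.8 × 2.21) × (32.7 − 21.5) = 12020 J
q_lost = 124.3 × c × (145.3 − 32.7) = 13996.18 c
Set equal: c = 12020 / 13996.18 = 0.859 J/(g·°C)

c = 0.859 J/(g·°C)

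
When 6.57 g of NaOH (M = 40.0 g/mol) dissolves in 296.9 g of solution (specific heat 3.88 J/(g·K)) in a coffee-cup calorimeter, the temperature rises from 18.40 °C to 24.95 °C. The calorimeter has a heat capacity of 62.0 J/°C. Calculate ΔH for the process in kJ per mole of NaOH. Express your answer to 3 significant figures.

ΔH = -48.4 kJ/mol

|ΔT| = |24.95 − 18.40| = 6.55 °C
|q_surr| = (296.9 × 3.88 + 62.0) × 6.55 = 1213.972 × 6.55 = 7952 J
n(NaOH) = 6.57 / 40.0 = 0.1643 mol
Temperature rose, so q_rxn = −|q_surr| = -7.952 kJ
ΔH = q_rxn / n = -48.40 kJ/mol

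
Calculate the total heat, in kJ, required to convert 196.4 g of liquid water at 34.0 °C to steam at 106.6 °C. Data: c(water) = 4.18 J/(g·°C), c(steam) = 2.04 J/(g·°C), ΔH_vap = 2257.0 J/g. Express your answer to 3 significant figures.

q = 500 kJ

q1 (heat water 34.0→100.0 °C): 196.4 × 4.18 × 66.0 = 54183 J
q2 (vaporize at 100 °C): 196.4 × 2257.0 = 443275 J
q3 (heat steam 100.0→106.6 °C): 196.4 × 2.04 × 6.6 = 2644 J
Total: 54183 + 443275 + 2644 = 500102 J = 500 kJ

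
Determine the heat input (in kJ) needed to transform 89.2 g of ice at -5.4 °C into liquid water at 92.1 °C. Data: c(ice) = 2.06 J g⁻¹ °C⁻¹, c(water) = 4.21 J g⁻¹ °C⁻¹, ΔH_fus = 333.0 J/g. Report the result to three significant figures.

q = 65.3 kJ

q1 (heat ice -5.4→0.0 °C): 89.2 × 2.06 × 5.4 = 992 J
q2 (melt at 0 °C): 89.2 × 333.0 = 29704 J
q3 (heat water 0.0→92.1 °C): 89.2 × 4.21 × 92.1 = 34586 J
Total: 992 + 29704 + 34586 = 65282 J = 65.3 kJ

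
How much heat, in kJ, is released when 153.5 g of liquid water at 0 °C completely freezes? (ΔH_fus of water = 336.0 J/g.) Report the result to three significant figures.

q = m × ΔH_fus = 153.5 × 336.0 = 51580 J = 51.6 kJ

q = 51.6 kJ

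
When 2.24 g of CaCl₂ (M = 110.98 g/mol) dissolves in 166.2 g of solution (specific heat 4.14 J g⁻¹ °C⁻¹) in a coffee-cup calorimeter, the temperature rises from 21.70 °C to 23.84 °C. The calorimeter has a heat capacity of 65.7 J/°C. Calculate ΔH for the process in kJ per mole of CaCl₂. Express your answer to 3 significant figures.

ΔH = -79.9 kJ/mol

|ΔT| = |23.84 − 21.70| = 2.14 °C
|q_surr| = (166.2 × 4.14 + 65.7) × 2.14 = 753.768 × 2.14 = 1613 J
n(CaCl₂) = 2.24 / 110.98 = 0.02018 mol
Temperature rose, so q_rxn = −|q_surr| = -1.613 kJ
ΔH = q_rxn / n = -79.93 kJ/mol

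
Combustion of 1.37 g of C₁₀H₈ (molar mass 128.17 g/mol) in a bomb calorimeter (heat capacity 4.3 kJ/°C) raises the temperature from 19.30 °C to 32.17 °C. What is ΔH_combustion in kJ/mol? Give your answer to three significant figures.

ΔH = -5180 kJ/mol

ΔT = 32.17 − 19.30 = 12.87 °C
q_cal = C_cal × ΔT = 4.3 × 12.87 = 55.341 kJ
n = 1.37 / 128.17 = 0.01069 mol
q_rxn = −q_cal = -55.341 kJ
ΔH = -55.341 / 0.01069 = -5177 kJ/mol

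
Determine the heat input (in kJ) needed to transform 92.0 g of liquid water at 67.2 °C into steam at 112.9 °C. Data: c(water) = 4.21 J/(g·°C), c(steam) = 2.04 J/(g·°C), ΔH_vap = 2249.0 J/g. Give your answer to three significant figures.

q1 (heat water 67.2→100.0 °C): 92.0 × 4.21 × 32.8 = 12704 J
q2 (vaporize at 100 °C): 92.0 × 2249.0 = 206908 J
q3 (heat steam 100.0→112.9 °C): 92.0 × 2.04 × 12.9 = 2421 J
Total: 12704 + 206908 + 2421 = 222033 J = 222 kJ

q = 222 kJ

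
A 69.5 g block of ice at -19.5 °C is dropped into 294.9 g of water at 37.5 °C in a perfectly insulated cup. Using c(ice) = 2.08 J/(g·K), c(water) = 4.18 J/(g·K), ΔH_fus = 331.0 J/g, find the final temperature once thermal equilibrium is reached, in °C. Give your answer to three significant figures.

Heat to bring ice to 0 °C and melt it: q₁ = 69.5×2.08×19.5 + 69.5×331.0 = 25823 J
Heat the water can supply cooling to 0 °C: 294.9×4.18×37.5 = 46225.6 J > q₁, so all ice melts.
Energy balance: 294.9×4.18×(37.5 − T) = 25823 + 69.5×4.18×(T − 0)
1232.682(37.5 − T) = 25823 + 290.51 T
46225.6 − 25823 = 1523.192 T
T = 20402.6 / 1523.192 = 13.39 °C

T_f = 13.4 °C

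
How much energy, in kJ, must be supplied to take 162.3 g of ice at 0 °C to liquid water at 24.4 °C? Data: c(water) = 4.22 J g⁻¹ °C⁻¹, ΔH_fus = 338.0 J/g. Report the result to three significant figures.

q = 71.6 kJ

q1 (melt at 0 °C): 162.3 × 338.0 = 54857 J
q2 (heat water 0.0→24.4 °C): 162.3 × 4.22 × 24.4 = 16712 J
Total: 54857 + 16712 = 71569 J = 71.6 kJ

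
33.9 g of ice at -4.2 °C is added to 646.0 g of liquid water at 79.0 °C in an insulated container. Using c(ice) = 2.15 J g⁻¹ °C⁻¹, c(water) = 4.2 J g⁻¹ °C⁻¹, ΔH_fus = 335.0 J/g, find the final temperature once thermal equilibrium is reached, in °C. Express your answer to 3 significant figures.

T_f = 71.0 °C

Heat to bring ice to 0 °C and melt it: q₁ = 33.9×2.15×4.2 + 33.9×335.0 = 11663 J
Heat the water can supply cooling to 0 °C: 646.0×4.2×79.0 = 214343 J > q₁, so all ice melts.
Energy balance: 646.0×4.2×(79.0 − T) = 11663 + 33.9×4.2×(T − 0)
2713.2(79.0 − T) = 11663 + 142.38 T
214343 − 11663 = 2855.58 T
T = 202680 / 2855.58 = 70.98 °C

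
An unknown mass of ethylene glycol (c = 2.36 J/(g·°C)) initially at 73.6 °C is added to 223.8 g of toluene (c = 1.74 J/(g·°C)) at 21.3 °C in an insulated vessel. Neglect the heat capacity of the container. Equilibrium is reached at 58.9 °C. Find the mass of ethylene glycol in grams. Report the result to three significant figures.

q_gained = (223.8 × 1.74) × (58.9 − 21.3) = 14640 J
q_lost = m × 2.36 × (73.6 − 58.9) = 34.692 m
m = 14640 / 34.692 = 422 g

m = 422 g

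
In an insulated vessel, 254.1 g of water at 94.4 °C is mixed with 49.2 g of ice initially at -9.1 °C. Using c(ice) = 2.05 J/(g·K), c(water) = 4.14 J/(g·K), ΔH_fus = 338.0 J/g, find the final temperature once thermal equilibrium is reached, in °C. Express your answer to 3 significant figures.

Heat to bring ice to 0 °C and melt it: q₁ = 49.2×2.05×9.1 + 49.2×338.0 = 17547 J
Heat the water can supply cooling to 0 °C: 254.1×4.14×94.4 = 99306.3 J > q₁, so all ice melts.
Energy balance: 254.1×4.14×(94.4 − T) = 17547 + 49.2×4.14×(T − 0)
1051.974(94.4 − T) = 17547 + 203.688 T
99306.3 − 17547 = 1255.662 T
T = 81759.3 / 1255.662 = 65.11 °C

T_f = 65.1 °C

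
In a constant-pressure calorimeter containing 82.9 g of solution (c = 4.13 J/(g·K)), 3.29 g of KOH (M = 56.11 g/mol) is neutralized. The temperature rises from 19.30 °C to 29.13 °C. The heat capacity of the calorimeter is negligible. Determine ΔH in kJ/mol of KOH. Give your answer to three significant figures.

|ΔT| = |29.13 − 19.30| = 9.83 °C
|q_surr| = (82.9 × 4.13) × 9.83 = 342.377 × 9.83 = 3366 J
n(KOH) = 3.29 / 56.11 = 0.05863 mol
Temperature rose, so q_rxn = −|q_surr| = -3.366 kJ
ΔH = q_rxn / n = -57.41 kJ/mol

ΔH = -57.4 kJ/mol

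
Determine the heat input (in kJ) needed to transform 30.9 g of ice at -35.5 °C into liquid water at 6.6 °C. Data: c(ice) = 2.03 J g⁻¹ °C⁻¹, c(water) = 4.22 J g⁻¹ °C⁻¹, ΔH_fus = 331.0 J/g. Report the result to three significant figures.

q = 13.3 kJ

q1 (heat ice -35.5→0.0 °C): 30.9 × 2.03 × 35.5 = 2227 J
q2 (melt at 0 °C): 30.9 × 331.0 = 10228 J
q3 (heat water 0.0→6.6 °C): 30.9 × 4.22 × 6.6 = 861 J
Total: 2227 + 10228 + 861 = 13316 J = 13.3 kJ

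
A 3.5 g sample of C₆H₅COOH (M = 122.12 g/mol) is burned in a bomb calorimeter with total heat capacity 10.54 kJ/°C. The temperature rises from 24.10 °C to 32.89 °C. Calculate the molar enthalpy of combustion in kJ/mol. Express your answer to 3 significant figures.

ΔH = -3230 kJ/mol

ΔT = 32.89 − 24.10 = 8.79 °C
q_cal = C_cal × ΔT = 10.54 × 8.79 = 92.6466 kJ
n = 3.5 / 122.12 = 0.02866 mol
q_rxn = −q_cal = -92.6466 kJ
ΔH = -92.6466 / 0.02866 = -3233 kJ/mol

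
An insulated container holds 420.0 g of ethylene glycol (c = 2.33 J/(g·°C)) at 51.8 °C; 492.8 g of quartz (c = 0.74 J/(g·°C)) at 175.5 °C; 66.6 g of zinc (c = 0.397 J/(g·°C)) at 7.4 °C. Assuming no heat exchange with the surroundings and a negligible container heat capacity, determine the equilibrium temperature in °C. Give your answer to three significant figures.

T_f = 83.9 °C

Σ mᵢcᵢ(T − Tᵢ) = 0  ⇒  T = Σ mᵢcᵢTᵢ / Σ mᵢcᵢ
Σ mᵢcᵢ = 420.0×2.33 + 492.8×0.74 + 66.6×0.397 = 1369.7122
Σ mᵢcᵢTᵢ = 978.6×51.8 + 364.672×175.5 + 26.4402×7.4 = 114890
T = 114890 / 1369.7122 = 83.88 °C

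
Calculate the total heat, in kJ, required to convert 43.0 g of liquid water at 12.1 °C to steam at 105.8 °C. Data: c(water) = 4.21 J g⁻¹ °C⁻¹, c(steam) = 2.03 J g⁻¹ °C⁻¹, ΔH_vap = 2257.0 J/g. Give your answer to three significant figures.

q = 113 kJ

q1 (heat water 12.1→100.0 °C): 43.0 × 4.21 × 87.9 = 15913 J
q2 (vaporize at 100 °C): 43.0 × 2257.0 = 97051 J
q3 (heat steam 100.0→105.8 °C): 43.0 × 2.03 × 5.8 = 506 J
Total: 15913 + 97051 + 506 = 113470 J = 113 kJ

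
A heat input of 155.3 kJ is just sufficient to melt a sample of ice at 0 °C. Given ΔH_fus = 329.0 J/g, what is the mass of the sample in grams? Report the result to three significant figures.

m = 472 g

m = q / ΔH_fus = 155300 J / 329.0 J/g = 472 g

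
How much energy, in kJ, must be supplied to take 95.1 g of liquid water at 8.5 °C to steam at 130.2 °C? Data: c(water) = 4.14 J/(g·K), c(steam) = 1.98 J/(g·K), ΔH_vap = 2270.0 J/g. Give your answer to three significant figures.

q1 (heat water 8.5→100.0 °C): 95.1 × 4.14 × 91.5 = 36025 J
q2 (vaporize at 100 °C): 95.1 × 2270.0 = 215877 J
q3 (heat steam 100.0→130.2 °C): 95.1 × 1.98 × 30.2 = 5687 J
Total: 36025 + 215877 + 5687 = 257589 J = 258 kJ

q = 258 kJ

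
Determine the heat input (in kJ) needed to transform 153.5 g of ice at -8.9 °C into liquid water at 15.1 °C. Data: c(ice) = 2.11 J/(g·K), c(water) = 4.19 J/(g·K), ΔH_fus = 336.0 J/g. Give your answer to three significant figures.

q = 64.2 kJ

q1 (heat ice -8.9→0.0 °C): 153.5 × 2.11 × 8.9 = 2883 J
q2 (melt at 0 °C): 153.5 × 336.0 = 51576 J
q3 (heat water 0.0→15.1 °C): 153.5 × 4.19 × 15.1 = 9712 J
Total: 2883 + 51576 + 9712 = 64171 J = 64.2 kJ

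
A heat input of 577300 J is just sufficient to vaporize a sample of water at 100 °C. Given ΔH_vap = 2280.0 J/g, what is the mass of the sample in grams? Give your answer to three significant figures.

m = 253 g

m = q / ΔH_vap = 577300 J / 2280.0 J/g = 253 g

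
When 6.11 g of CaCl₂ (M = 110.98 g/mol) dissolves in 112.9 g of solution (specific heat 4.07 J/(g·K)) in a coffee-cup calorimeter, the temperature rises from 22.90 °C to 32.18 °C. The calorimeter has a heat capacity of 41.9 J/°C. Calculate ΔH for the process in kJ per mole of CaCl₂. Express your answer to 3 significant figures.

ΔH = -84.5 kJ/mol

|ΔT| = |32.18 − 22.90| = 9.28 °C
|q_surr| = (112.9 × 4.07 + 41.9) × 9.28 = 501.403 × 9.28 = 4653 J
n(CaCl₂) = 6.11 / 110.98 = 0.05505 mol
Temperature rose, so q_rxn = −|q_surr| = -4.653 kJ
ΔH = q_rxn / n = -84.52 kJ/mol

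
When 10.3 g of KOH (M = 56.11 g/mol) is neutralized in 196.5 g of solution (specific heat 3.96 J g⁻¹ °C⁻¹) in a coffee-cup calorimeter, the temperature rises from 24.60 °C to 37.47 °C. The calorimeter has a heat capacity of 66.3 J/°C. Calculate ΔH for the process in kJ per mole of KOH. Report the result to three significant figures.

|ΔT| = |37.47 − 24.60| = 12.87 °C
|q_surr| = (196.5 × 3.96 + 66.3) × 12.87 = 844.44 × 12.87 = 10870 J
n(KOH) = 10.3 / 56.11 = 0.1836 mol
Temperature rose, so q_rxn = −|q_surr| = -10.87 kJ
ΔH = q_rxn / n = -59.20 kJ/mol

ΔH = -59.2 kJ/mol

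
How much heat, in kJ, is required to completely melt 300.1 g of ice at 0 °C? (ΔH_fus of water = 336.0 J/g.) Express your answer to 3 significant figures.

q = 101 kJ

q = m × ΔH_fus = 300.1 × 336.0 = 100800 J = 101 kJ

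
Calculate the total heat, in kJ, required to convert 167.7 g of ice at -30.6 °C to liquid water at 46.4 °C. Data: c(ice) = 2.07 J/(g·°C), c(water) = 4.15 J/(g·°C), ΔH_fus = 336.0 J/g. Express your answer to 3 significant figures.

q1 (heat ice -30.6→0.0 °C): 167.7 × 2.07 × 30.6 = 10622 J
q2 (melt at 0 °C): 167.7 × 336.0 = 56347 J
q3 (heat water 0.0→46.4 °C): 167.7 × 4.15 × 46.4 = 32292 J
Total: 10622 + 56347 + 32292 = 99261 J = 99.3 kJ

q = 99.3 kJ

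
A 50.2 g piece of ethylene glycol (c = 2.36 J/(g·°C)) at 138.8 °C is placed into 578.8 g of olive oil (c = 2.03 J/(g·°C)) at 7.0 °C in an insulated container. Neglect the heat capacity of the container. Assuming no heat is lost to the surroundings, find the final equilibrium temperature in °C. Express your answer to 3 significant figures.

Heat lost by ethylene glycol = heat gained by olive oil.
(50.2)(2.36)(138.8 − T) = (578.8)(2.03)(T − 7.0)
118.472 (138.8 − T) = 1174.964 (T − 7.0)
16444 − 118.472 T = 1174.964 T − 8224.7
24668.7 = 1293.436 T
T = 19.07 °C

T_f = 19.1 °C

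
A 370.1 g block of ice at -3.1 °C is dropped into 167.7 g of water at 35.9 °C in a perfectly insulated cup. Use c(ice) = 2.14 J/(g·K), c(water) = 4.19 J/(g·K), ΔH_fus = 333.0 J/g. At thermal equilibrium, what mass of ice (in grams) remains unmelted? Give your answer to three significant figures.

m_ice remaining = 302 g

Heat to warm all ice to 0 °C: 370.1×2.14×3.1 = 2455.2 J
Heat released by water cooling to 0 °C: 167.7×4.19×35.9 = 25226 J
25226 J < 2455.2 + 370.1×333.0 = 125698.5 J, so not all ice melts; final T = 0 °C.
Heat left for melting: 25226 − 2455.2 = 22770.8 J
Mass melted = 22770.8 / 333.0 = 68.38 g
Ice remaining = 370.1 − 68.38 = 301.72 g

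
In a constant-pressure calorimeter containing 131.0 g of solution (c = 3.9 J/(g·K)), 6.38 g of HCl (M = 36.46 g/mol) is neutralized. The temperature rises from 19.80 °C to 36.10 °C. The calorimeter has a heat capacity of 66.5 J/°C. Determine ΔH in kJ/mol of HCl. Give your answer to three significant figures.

ΔH = -53.8 kJ/mol

|ΔT| = |36.10 − 19.80| = 16.30 °C
|q_surr| = (131.0 × 3.9 + 66.5) × 16.30 = 577.4 × 16.30 = 9412 J
n(HCl) = 6.38 / 36.46 = 0.1750 mol
Temperature rose, so q_rxn = −|q_surr| = -9.412 kJ
ΔH = q_rxn / n = -53.78 kJ/mol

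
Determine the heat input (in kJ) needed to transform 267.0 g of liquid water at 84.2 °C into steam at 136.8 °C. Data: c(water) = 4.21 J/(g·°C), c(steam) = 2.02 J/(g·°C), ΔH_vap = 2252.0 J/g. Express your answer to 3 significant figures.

q1 (heat water 84.2→100.0 °C): 267.0 × 4.21 × 15.8 = 17760 J
q2 (vaporize at 100 °C): 267.0 × 2252.0 = 601284 J
q3 (heat steam 100.0→136.8 °C): 267.0 × 2.02 × 36.8 = 19848 J
Total: 17760 + 601284 + 19848 = 638892 J = 639 kJ

q = 639 kJ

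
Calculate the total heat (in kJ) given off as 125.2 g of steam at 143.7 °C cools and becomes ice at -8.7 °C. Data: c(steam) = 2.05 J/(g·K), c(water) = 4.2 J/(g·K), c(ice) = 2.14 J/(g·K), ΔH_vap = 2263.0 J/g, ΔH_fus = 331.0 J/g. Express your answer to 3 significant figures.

q = 391 kJ

q1 (cool steam 143.7→100 °C): 125.2 × 2.05 × 43.7 = 11216 J
q2 (condense at 100 °C): 125.2 × 2263.0 = 283328 J
q3 (cool water 100→0 °C): 125.2 × 4.2 × 100.0 = 52584 J
q4 (freeze at 0 °C): 125.2 × 331.0 = 41441 J
q5 (cool ice 0→-8.7 °C): 125.2 × 2.14 × 8.7 = 2331 J
Total: 11216 + 283328 + 52584 + 41441 + 2331 = 390900 J = 391 kJ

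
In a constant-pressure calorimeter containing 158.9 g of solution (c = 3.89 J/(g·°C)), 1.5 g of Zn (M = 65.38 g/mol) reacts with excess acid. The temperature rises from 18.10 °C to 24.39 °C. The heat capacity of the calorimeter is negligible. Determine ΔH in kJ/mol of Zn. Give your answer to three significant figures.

|ΔT| = |24.39 − 18.10| = 6.29 °C
|q_surr| = (158.9 × 3.89) × 6.29 = 618.121 × 6.29 = 3888 J
n(Zn) = 1.5 / 65.38 = 0.02294 mol
Temperature rose, so q_rxn = −|q_surr| = -3.888 kJ
ΔH = q_rxn / n = -169.49 kJ/mol

ΔH = -169 kJ/mol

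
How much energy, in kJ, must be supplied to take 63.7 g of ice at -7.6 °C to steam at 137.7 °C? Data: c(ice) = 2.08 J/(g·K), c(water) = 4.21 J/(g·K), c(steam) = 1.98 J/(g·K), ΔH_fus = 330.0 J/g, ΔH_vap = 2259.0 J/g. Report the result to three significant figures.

q = 197 kJ

q1 (heat ice -7.6→0.0 °C): 63.7 × 2.08 × 7.6 = 1007 J
q2 (melt at 0 °C): 63.7 × 330.0 = 21021 J
q3 (heat water 0.0→100.0 °C): 63.7 × 4.21 × 100.0 = 26818 J
q4 (vaporize at 100 °C): 63.7 × 2259.0 = 143898 J
q5 (heat steam 100.0→137.7 °C): 63.7 × 1.98 × 37.7 = 4755 J
Total: 1007 + 21021 + 26818 + 143898 + 4755 = 197499 J = 197 kJ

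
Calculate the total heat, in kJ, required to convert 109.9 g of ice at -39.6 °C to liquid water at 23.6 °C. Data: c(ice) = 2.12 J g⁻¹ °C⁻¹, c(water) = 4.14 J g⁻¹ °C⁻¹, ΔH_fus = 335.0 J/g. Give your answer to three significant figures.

q = 56.8 kJ

q1 (heat ice -39.6→0.0 °C): 109.9 × 2.12 × 39.6 = 9226 J
q2 (melt at 0 °C): 109.9 × 335.0 = 36817 J
q3 (heat water 0.0→23.6 °C): 109.9 × 4.14 × 23.6 = 10738 J
Total: 9226 + 36817 + 10738 = 56781 J = 56.8 kJ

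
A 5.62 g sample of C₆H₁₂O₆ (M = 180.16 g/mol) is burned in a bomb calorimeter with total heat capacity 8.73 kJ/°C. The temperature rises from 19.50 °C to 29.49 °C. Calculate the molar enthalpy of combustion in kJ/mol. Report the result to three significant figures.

ΔH = -2800 kJ/mol

ΔT = 29.49 − 19.50 = 9.99 °C
q_cal = C_cal × ΔT = 8.73 × 9.99 = 87.2127 kJ
n = 5.62 / 180.16 = 0.03119 mol
q_rxn = −q_cal = -87.2127 kJ
ΔH = -87.2127 / 0.03119 = -2796 kJ/mol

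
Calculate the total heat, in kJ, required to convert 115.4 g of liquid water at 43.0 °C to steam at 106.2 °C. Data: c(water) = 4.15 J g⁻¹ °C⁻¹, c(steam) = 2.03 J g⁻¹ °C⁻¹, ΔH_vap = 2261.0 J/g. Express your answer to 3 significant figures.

q1 (heat water 43.0→100.0 °C): 115.4 × 4.15 × 57.0 = 27298 J
q2 (vaporize at 100 °C): 115.4 × 2261.0 = 260919 J
q3 (heat steam 100.0→106.2 °C): 115.4 × 2.03 × 6.2 = 1452 J
Total: 27298 + 260919 + 1452 = 289669 J = 290 kJ

q = 290 kJ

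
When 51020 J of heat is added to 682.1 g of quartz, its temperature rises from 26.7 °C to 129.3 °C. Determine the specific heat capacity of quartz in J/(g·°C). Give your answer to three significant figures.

c = q / (m ΔT) = 51020 / (682.1 × 102.6)
c = 51020 / 69983.46 = 0.729 J/(g·°C)

c = 0.729 J/(g·°C)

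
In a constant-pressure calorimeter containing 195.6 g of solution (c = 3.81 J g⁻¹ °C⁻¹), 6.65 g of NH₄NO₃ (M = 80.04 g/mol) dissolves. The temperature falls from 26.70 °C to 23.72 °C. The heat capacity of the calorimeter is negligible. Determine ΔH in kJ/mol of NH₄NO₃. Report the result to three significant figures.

|ΔT| = |23.72 − 26.70| = 2.98 °C
|q_surr| = (195.6 × 3.81) × 2.98 = 745.236 × 2.98 = 2221 J
n(NH₄NO₃) = 6.65 / 80.04 = 0.08308 mol
Temperature fell, so q_rxn = +|q_surr| = 2.221 kJ
ΔH = q_rxn / n = 26.73 kJ/mol

ΔH = 26.7 kJ/mol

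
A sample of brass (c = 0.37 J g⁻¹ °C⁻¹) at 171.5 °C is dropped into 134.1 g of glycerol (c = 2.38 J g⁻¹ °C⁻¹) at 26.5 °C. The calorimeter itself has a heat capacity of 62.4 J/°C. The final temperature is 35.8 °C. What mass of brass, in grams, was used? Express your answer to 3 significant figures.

m = 70.7 g

q_gained = (134.1 × 2.38 + 62.4) × (35.8 − 26.5) = 3548 J
q_lost = m × 0.37 × (171.5 − 35.8) = 50.209 m
m = 3548 / 50.209 = 70.7 g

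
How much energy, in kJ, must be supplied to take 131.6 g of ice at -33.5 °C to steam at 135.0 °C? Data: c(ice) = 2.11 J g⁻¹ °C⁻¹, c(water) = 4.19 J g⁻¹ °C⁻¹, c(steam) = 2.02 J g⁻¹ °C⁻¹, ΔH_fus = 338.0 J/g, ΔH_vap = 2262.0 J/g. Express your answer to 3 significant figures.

q1 (heat ice -33.5→0.0 °C): 131.6 × 2.11 × 33.5 = 9302 J
q2 (melt at 0 °C): 131.6 × 338.0 = 44481 J
q3 (heat water 0.0→100.0 °C): 131.6 × 4.19 × 100.0 = 55140 J
q4 (vaporize at 100 °C): 131.6 × 2262.0 = 297679 J
q5 (heat steam 100.0→135.0 °C): 131.6 × 2.02 × 35.0 = 9304 J
Total: 9302 + 44481 + 55140 + 297679 + 9304 = 415906 J = 416 kJ

q = 416 kJ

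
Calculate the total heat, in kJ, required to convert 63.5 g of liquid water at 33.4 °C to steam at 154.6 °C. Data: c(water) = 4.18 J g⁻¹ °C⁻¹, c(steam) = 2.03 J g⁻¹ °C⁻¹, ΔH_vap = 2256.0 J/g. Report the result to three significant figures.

q = 168 kJ

q1 (heat water 33.4→100.0 °C): 63.5 × 4.18 × 66.6 = 17678 J
q2 (vaporize at 100 °C): 63.5 × 2256.0 = 143256 J
q3 (heat steam 100.0→154.6 °C): 63.5 × 2.03 × 54.6 = 7038 J
Total: 17678 + 143256 + 7038 = 167972 J = 168 kJ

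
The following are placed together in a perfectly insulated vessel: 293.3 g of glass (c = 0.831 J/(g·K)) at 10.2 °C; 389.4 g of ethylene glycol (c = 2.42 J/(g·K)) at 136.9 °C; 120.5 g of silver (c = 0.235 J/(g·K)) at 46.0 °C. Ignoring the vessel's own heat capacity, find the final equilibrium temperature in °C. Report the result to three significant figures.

Σ mᵢcᵢ(T − Tᵢ) = 0  ⇒  T = Σ mᵢcᵢTᵢ / Σ mᵢcᵢ
Σ mᵢcᵢ = 293.3×0.831 + 389.4×2.42 + 120.5×0.235 = 1214.3978
Σ mᵢcᵢTᵢ = 243.7323×10.2 + 942.348×136.9 + 28.3175×46.0 = 132800
T = 132800 / 1214.3978 = 109.4 °C

T_f = 109 °C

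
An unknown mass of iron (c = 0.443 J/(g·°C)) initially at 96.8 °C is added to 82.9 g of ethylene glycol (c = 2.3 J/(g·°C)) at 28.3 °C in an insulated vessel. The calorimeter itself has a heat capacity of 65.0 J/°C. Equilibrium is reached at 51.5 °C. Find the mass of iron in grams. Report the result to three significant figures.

m = 296 g

q_gained = (82.9 × 2.3 + 65.0) × (51.5 − 28.3) = 5932 J
q_lost = m × 0.443 × (96.8 − 51.5) = 20.0679 m
m = 5932 / 20.0679 = 296 g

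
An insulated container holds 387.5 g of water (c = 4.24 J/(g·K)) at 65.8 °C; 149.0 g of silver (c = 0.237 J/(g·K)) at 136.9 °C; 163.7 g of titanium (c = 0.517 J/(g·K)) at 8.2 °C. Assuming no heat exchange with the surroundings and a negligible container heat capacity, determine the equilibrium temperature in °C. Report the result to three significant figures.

Σ mᵢcᵢ(T − Tᵢ) = 0  ⇒  T = Σ mᵢcᵢTᵢ / Σ mᵢcᵢ
Σ mᵢcᵢ = 387.5×4.24 + 149.0×0.237 + 163.7×0.517 = 1762.9459
Σ mᵢcᵢTᵢ = 1643×65.8 + 35.313×136.9 + 84.6329×8.2 = 113640
T = 113640 / 1762.9459 = 64.46 °C

T_f = 64.5 °C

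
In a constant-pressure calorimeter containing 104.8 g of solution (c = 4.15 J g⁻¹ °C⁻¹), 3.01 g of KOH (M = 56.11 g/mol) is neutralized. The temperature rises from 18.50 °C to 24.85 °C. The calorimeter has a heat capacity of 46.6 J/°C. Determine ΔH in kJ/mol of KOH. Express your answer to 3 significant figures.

|ΔT| = |24.85 − 18.50| = 6.35 °C
|q_surr| = (104.8 × 4.15 + 46.6) × 6.35 = 481.52 × 6.35 = 3058 J
n(KOH) = 3.01 / 56.11 = 0.05364 mol
Temperature rose, so q_rxn = −|q_surr| = -3.058 kJ
ΔH = q_rxn / n = -57.01 kJ/mol

ΔH = -57.0 kJ/mol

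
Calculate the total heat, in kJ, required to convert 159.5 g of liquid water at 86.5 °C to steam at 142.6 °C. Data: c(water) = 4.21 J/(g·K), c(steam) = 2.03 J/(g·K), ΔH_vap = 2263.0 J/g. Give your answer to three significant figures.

q = 384 kJ

q1 (heat water 86.5→100.0 °C): 159.5 × 4.21 × 13.5 = 9065 J
q2 (vaporize at 100 °C): 159.5 × 2263.0 = 360949 J
q3 (heat steam 100.0→142.6 °C): 159.5 × 2.03 × 42.6 = 13793 J
Total: 9065 + 360949 + 13793 = 383807 J = 384 kJ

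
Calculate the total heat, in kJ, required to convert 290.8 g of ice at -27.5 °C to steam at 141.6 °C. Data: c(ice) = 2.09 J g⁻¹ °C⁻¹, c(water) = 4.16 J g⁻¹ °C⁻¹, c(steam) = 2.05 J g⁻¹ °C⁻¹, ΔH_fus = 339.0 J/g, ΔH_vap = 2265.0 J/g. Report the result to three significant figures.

q = 920 kJ

q1 (heat ice -27.5→0.0 °C): 290.8 × 2.09 × 27.5 = 16714 J
q2 (melt at 0 °C): 290.8 × 339.0 = 98581 J
q3 (heat water 0.0→100.0 °C): 290.8 × 4.16 × 100.0 = 120973 J
q4 (vaporize at 100 °C): 290.8 × 2265.0 = 658662 J
q5 (heat steam 100.0→141.6 °C): 290.8 × 2.05 × 41.6 = 24799 J
Total: 16714 + 98581 + 120973 + 658662 + 24799 = 919729 J = 920 kJ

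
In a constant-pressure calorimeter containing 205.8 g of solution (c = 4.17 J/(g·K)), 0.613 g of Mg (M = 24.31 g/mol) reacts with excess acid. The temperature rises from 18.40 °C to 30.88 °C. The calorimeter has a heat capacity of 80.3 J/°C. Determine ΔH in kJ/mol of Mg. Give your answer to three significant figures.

ΔH = -464 kJ/mol

|ΔT| = |30.88 − 18.40| = 12.48 °C
|q_surr| = (205.8 × 4.17 + 80.3) × 12.48 = 938.486 × 12.48 = 11710 J
n(Mg) = 0.613 / 24.31 = 0.02522 mol
Temperature rose, so q_rxn = −|q_surr| = -11.71 kJ
ΔH = q_rxn / n = -464.3 kJ/mol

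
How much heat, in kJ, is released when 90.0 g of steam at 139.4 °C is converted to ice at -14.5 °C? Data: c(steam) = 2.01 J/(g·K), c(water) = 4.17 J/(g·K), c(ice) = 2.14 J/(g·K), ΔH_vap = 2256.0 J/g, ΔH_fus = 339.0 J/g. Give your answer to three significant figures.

q1 (cool steam 139.4→100 °C): 90.0 × 2.01 × 39.4 = 7127 J
q2 (condense at 100 °C): 90.0 × 2256.0 = 203040 J
q3 (cool water 100→0 °C): 90.0 × 4.17 × 100.0 = 37530 J
q4 (freeze at 0 °C): 90.0 × 339.0 = 30510 J
q5 (cool ice 0→-14.5 °C): 90.0 × 2.14 × 14.5 = 2793 J
Total: 7127 + 203040 + 37530 + 30510 + 2793 = 281000 J = 281 kJ

q = 281 kJ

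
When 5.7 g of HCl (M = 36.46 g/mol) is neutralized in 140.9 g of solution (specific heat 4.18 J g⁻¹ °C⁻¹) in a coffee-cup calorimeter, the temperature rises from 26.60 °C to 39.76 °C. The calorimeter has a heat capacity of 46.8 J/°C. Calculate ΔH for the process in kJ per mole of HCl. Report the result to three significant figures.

|ΔT| = |39.76 − 26.60| = 13.16 °C
|q_surr| = (140.9 × 4.18 + 46.8) × 13.16 = 635.762 × 13.16 = 8367 J
n(HCl) = 5.7 / 36.46 = 0.1563 mol
Temperature rose, so q_rxn = −|q_surr| = -8.367 kJ
ΔH = q_rxn / n = -53.53 kJ/mol

ΔH = -53.5 kJ/mol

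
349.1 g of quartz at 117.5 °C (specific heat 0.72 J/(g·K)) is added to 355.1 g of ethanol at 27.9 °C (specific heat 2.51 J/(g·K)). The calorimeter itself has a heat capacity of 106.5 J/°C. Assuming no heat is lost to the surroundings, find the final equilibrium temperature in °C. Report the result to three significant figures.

Heat lost by quartz = heat gained by ethanol + calorimeter.
(349.1)(0.72)(117.5 − T) = [(355.1)(2.51) + 106.5](T − 27.9)
251.352 (117.5 − T) = 997.801 (T − 27.9)
29534 − 251.352 T = 997.801 T − 27839
57373 = 1249.153 T
T = 45.93 °C

T_f = 45.9 °C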